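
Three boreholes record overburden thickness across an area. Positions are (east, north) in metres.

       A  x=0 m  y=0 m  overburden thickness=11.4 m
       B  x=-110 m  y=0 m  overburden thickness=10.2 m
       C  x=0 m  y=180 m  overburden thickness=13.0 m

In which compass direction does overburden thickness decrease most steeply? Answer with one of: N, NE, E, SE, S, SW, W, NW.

SW

∂d/∂x = (10.2 − 11.4) / (-110 − 0) = +0.01091
∂d/∂y = (13.0 − 11.4) / (180 − 0) = +0.008889
Steepest decrease is along −∇f = (-0.01091 E, -0.008889 N) → southwest.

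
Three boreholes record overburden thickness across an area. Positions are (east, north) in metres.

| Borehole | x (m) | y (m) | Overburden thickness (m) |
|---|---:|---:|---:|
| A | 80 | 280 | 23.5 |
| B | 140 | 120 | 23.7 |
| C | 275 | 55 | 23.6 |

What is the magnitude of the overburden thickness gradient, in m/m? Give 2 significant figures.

Three-point gradient (reference A): Δ to B = (60, -160, +0.2), Δ to C = (195, -225, +0.1).
∂d/∂x = -0.001638, ∂d/∂y = -0.001864 (det = 17700).
|∇f| = √(-0.001638² + -0.001864²) = 0.002481 m/m

0.0025 m/m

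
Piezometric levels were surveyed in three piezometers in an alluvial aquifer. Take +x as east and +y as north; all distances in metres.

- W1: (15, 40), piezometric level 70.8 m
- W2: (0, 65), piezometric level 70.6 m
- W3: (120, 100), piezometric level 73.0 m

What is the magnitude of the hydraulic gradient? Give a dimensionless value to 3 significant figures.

0.0193

Taking W1 as reference: W2−W1 = (-15, 25, -0.2); W3−W1 = (105, 60, +2.2).
Determinant of the coordinate differences = (-15)·60 − 105·25 = -3525.
∂h/∂x = [(-0.2)·60 − (+2.2)·25] / -3525 = +0.01901
∂h/∂y = [(-15)·(+2.2) − 105·(-0.2)] / -3525 = +0.003404
|∇h| = √(0.01901² + 0.003404²) = 0.01931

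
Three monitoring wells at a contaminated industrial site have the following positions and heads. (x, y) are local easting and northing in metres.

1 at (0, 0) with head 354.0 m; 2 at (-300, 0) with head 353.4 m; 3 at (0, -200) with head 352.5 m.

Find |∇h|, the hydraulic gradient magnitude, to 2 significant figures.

0.0078

∂h/∂x = (353.4 − 354.0) / (-300 − 0) = +0.002000
∂h/∂y = (352.5 − 354.0) / (-200 − 0) = +0.007500
|∇h| = √(0.002000² + 0.007500²) = 0.007762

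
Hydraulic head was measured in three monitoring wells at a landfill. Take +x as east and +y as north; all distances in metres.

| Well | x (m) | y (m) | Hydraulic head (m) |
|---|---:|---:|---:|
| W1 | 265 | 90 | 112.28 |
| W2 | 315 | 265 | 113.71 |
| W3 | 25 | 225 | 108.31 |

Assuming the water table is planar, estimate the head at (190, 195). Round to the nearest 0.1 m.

Differences from W1: to W2 (Δx, Δy, Δh) = (50, 175, +1.43); to W3 = (-240, 135, -3.97).
Solve a·Δx + b·Δy = Δh: det = 50·135 − (-240)·175 = 48750.
∂h/∂x = [(+1.43)·135 − (-3.97)·175] / 48750 = +0.01821
∂h/∂y = [50·(-3.97) − (-240)·(+1.43)] / 48750 = +0.002968
h(190, 195) = 112.28 + (+0.01821)·(-75) + (+0.002968)·(105) = 112.28 -1.366 +0.312 = 111.226 m.

111.2 m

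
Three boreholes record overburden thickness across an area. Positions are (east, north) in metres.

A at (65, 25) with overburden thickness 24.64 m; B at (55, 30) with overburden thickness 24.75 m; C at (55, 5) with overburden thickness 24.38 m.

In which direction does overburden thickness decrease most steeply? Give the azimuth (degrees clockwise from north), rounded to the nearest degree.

Differences from A: to B (Δx, Δy, Δh) = (-10, 5, +0.11); to C = (-10, -20, -0.26).
Determinant of the coordinate differences = (-10)·(-20) − (-10)·5 = 250.
∂d/∂x = [(+0.11)·(-20) − (-0.26)·5] / 250 = -0.003600
∂d/∂y = [(-10)·(-0.26) − (-10)·(+0.11)] / 250 = +0.01480
Steepest decrease is along −∇f: components (+0.003600 E, -0.01480 N).
Azimuth = atan2(+0.003600, -0.01480) = 166.3° ≈ 166°.

166°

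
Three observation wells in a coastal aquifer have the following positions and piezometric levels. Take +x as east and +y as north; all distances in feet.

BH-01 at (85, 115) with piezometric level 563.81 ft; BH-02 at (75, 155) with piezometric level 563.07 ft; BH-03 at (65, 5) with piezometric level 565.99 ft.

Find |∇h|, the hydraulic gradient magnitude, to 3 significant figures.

Taking BH-01 as reference: BH-02−BH-01 = (-10, 40, -0.74); BH-03−BH-01 = (-20, -110, +2.18).
Solve a·Δx + b·Δy = Δh: det = (-10)·(-110) − (-20)·40 = 1900.
∂h/∂x = [(-0.74)·(-110) − (+2.18)·40] / 1900 = -0.003053
∂h/∂y = [(-10)·(+2.18) − (-20)·(-0.74)] / 1900 = -0.01926
|∇h| = √(-0.003053² + -0.01926²) = 0.0195

0.0195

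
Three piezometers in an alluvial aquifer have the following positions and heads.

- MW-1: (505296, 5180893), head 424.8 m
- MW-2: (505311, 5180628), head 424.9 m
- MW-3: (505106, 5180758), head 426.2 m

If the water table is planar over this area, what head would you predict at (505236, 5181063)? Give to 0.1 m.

425.1 m

With h = a·x + b·y + c and MW-1 as origin, the differences give:
  15·a + (-265)·b = +0.1
  (-190)·a + (-135)·b = +1.4
Eliminate b (×(-135) and ×(-265), subtract): -52375·a = 357.50 → a = ∂h/∂x = -0.006826
Back-substitute: b = ∂h/∂y = -0.0007637.
h(505236, 5181063) = 424.8 + (-0.006826)·(-60) + (-0.0007637)·(170) = 424.8 +0.410 -0.130 = 425.080 m.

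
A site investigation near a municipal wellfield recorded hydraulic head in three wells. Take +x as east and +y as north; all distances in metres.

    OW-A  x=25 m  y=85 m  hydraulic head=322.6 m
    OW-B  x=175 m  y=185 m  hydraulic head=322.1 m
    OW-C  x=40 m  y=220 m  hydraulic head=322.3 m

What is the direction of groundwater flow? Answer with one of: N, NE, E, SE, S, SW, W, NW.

With h = a·x + b·y + c and OW-A as origin, the differences give:
  150·a + 100·b = -0.5
  15·a + 135·b = -0.3
Eliminate b (×135 and ×100, subtract): 18750·a = -37.50 → a = ∂h/∂x = -0.002000
Back-substitute: b = ∂h/∂y = -0.002000.
Flow = −∇h = (+0.002000 east, +0.002000 north), which points northeast.

NE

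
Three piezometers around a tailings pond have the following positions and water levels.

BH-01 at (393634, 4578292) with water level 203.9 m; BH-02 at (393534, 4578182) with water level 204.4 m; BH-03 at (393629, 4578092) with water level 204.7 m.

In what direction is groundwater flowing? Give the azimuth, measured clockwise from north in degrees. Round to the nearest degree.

009°

Three-point gradient (reference BH-01): Δ to BH-02 = (-100, -110, +0.5), Δ to BH-03 = (-5, -200, +0.8).
∂h/∂x = -0.0006170, ∂h/∂y = -0.003985 (det = 19450).
Flow direction (−∇h) has components (+0.0006170 E, +0.003985 N).
Azimuth = atan2(E, N) = atan2(+0.0006170, +0.003985) = 8.8° ≈ 009°.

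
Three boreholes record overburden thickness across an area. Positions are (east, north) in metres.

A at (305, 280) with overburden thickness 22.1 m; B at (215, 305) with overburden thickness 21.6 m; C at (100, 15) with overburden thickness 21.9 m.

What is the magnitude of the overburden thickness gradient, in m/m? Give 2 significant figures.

With d = a·x + b·y + c and A as origin, the differences give:
  (-90)·a + 25·b = -0.5
  (-205)·a + (-265)·b = -0.2
Eliminate b (×(-265) and ×25, subtract): 28975·a = 137.50 → a = ∂d/∂x = +0.004745
Back-substitute: b = ∂d/∂y = -0.002916.
|∇f| = √(0.004745² + -0.002916²) = 0.005569 m/m

0.0056 m/m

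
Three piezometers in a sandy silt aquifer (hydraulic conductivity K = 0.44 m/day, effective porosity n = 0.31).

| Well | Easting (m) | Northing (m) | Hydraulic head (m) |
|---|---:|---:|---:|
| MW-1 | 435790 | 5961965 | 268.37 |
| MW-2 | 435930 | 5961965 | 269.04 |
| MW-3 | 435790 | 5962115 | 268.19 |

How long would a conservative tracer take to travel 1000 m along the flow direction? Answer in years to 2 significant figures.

∂h/∂x = (269.04 − 268.37) / (435930 − 435790) = +0.004786
∂h/∂y = (268.19 − 268.37) / (5962115 − 5961965) = -0.001200
|∇h| = √(0.004786² + -0.001200²) = 0.004934
Seepage velocity v = K·i/n = 0.44 × 0.004934 / 0.31 = 0.007003 m/day.
t = 1000 / 0.007003 = 1.428e+05 days = 391 years.

390 years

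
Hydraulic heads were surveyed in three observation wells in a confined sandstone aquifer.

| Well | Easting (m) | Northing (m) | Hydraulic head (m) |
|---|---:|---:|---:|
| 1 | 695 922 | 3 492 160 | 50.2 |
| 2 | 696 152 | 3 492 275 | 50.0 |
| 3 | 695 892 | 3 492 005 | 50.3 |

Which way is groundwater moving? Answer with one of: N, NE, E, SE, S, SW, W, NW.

Differences from 1: to 2 (Δx, Δy, Δh) = (230, 115, -0.2); to 3 = (-30, -155, +0.1).
Determinant of the coordinate differences = 230·(-155) − (-30)·115 = -32200.
∂h/∂x = [(-0.2)·(-155) − (+0.1)·115] / -32200 = -0.0006056
∂h/∂y = [230·(+0.1) − (-30)·(-0.2)] / -32200 = -0.0005280
Flow = −∇h = (+0.0006056 east, +0.0005280 north), which points northeast.

NE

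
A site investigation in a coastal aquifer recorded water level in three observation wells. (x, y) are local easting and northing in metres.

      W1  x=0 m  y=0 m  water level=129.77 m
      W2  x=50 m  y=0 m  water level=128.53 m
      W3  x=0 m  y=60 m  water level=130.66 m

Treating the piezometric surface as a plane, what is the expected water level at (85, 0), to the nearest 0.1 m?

∂h/∂x = (128.53 − 129.77) / (50 − 0) = -0.02480
∂h/∂y = (130.66 − 129.77) / (60 − 0) = +0.01483
h(85, 0) = 129.77 + (-0.02480)·(85) + (+0.01483)·(0) = 129.77 -2.108 +0.000 = 127.662 m.

127.7 m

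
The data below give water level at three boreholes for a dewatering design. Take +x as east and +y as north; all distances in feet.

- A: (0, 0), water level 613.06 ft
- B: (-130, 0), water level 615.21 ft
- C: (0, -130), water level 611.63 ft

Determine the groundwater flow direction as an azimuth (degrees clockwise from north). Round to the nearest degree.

∂h/∂x = (615.21 − 613.06) / (-130 − 0) = -0.01654
∂h/∂y = (611.63 − 613.06) / (-130 − 0) = +0.01100
Flow direction (−∇h) has components (+0.01654 E, -0.01100 N).
Azimuth = atan2(E, N) = atan2(+0.01654, -0.01100) = 123.6° ≈ 124°.

124°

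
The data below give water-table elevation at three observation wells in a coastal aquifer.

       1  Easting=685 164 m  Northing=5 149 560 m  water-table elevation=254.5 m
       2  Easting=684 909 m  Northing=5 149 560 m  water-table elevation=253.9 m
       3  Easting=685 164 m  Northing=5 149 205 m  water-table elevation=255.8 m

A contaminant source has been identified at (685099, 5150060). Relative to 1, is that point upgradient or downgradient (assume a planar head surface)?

∂h/∂x = (253.9 − 254.5) / (684909 − 685164) = +0.002353
∂h/∂y = (255.8 − 254.5) / (5149205 − 5149560) = -0.003662
Head at (685099, 5150060) = 254.5 + (+0.002353)·(-65) + (-0.003662)·(500) = 252.52 m.
That is lower than the 254.5 m at 1, so the point is downgradient.

downgradient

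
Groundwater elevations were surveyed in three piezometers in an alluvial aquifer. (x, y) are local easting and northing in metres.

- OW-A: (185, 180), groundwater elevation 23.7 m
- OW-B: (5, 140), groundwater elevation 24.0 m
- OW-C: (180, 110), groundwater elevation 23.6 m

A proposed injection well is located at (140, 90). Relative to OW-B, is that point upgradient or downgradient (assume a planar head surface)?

Differences from OW-A: to OW-B (Δx, Δy, Δh) = (-180, -40, +0.3); to OW-C = (-5, -70, -0.1).
Determinant of the coordinate differences = (-180)·(-70) − (-5)·(-40) = 12400.
∂h/∂x = [(+0.3)·(-70) − (-0.1)·(-40)] / 12400 = -0.002016
∂h/∂y = [(-180)·(-0.1) − (-5)·(+0.3)] / 12400 = +0.001573
Head at (140, 90) = 23.7 + (-0.002016)·(-45) + (+0.001573)·(-90) = 23.65 m.
That is lower than the 24.0 m at OW-B, so the point is downgradient.

downgradient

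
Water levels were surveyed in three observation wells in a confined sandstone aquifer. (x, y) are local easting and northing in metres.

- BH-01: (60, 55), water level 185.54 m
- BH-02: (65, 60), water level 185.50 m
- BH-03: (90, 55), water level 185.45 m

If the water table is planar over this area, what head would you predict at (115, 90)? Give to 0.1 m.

Taking BH-01 as reference: BH-02−BH-01 = (5, 5, -0.04); BH-03−BH-01 = (30, 0, -0.09).
Determinant of the coordinate differences = 5·0 − 30·5 = -150.
∂h/∂x = [(-0.04)·0 − (-0.09)·5] / -150 = -0.003000
∂h/∂y = [5·(-0.09) − 30·(-0.04)] / -150 = -0.005000
h(115, 90) = 185.54 + (-0.003000)·(55) + (-0.005000)·(35) = 185.54 -0.165 -0.175 = 185.200 m.

185.2 m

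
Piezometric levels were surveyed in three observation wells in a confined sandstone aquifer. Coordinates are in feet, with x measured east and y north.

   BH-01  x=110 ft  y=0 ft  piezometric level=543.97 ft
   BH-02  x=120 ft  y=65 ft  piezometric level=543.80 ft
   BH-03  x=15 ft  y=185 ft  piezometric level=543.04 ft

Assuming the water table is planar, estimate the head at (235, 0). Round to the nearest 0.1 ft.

544.4 ft

Differences from BH-01: to BH-02 (Δx, Δy, Δh) = (10, 65, -0.17); to BH-03 = (-95, 185, -0.93).
Determinant of the coordinate differences = 10·185 − (-95)·65 = 8025.
∂h/∂x = [(-0.17)·185 − (-0.93)·65] / 8025 = +0.003614
∂h/∂y = [10·(-0.93) − (-95)·(-0.17)] / 8025 = -0.003171
h(235, 0) = 543.97 + (+0.003614)·(125) + (-0.003171)·(0) = 543.97 +0.452 -0.000 = 544.422 ft.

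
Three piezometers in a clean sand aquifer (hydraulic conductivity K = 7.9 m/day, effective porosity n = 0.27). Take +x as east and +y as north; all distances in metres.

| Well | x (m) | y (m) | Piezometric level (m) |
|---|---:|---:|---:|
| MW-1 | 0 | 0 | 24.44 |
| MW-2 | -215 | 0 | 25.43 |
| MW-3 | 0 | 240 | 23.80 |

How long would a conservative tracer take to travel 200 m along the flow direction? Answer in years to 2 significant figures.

3.5 years

∂h/∂x = (25.43 − 24.44) / (-215 − 0) = -0.004605
∂h/∂y = (23.80 − 24.44) / (240 − 0) = -0.002667
|∇h| = √(-0.004605² + -0.002667²) = 0.005322
Seepage velocity v = K·i/n = 7.9 × 0.005322 / 0.27 = 0.1557 m/day.
t = 200 / 0.1557 = 1285 days = 3.52 years.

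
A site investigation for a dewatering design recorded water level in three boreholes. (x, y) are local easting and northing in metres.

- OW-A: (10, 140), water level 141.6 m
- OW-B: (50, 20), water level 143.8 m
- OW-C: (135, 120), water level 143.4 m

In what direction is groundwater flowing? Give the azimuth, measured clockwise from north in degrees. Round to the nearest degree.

Differences from OW-A: to OW-B (Δx, Δy, Δh) = (40, -120, +2.2); to OW-C = (125, -20, +1.8).
Solve a·Δx + b·Δy = Δh: det = 40·(-20) − 125·(-120) = 14200.
∂h/∂x = [(+2.2)·(-20) − (+1.8)·(-120)] / 14200 = +0.01211
∂h/∂y = [40·(+1.8) − 125·(+2.2)] / 14200 = -0.01430
Flow direction (−∇h) has components (-0.01211 E, +0.01430 N).
Azimuth = atan2(E, N) = atan2(-0.01211, +0.01430) = 319.7° ≈ 320°.

320°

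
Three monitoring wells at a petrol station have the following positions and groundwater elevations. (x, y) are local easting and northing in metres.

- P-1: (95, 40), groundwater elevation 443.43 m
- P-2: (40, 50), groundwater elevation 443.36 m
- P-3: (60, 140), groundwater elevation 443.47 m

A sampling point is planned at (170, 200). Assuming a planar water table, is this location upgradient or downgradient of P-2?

Three-point gradient (reference P-1): Δ to P-2 = (-55, 10, -0.07), Δ to P-3 = (-35, 100, +0.04).
∂h/∂x = +0.001437, ∂h/∂y = +0.0009029 (det = -5150).
Head at (170, 200) = 443.43 + (+0.001437)·(75) + (+0.0009029)·(160) = 443.68 m.
That is higher than the 443.36 m at P-2, so the point is upgradient.

upgradient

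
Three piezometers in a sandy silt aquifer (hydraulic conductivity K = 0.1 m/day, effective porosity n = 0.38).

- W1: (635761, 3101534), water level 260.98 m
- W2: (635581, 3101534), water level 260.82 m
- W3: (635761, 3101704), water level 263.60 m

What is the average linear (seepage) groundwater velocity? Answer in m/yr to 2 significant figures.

1.5 m/yr

∂h/∂x = (260.82 − 260.98) / (635581 − 635761) = +0.0008889
∂h/∂y = (263.60 − 260.98) / (3101704 − 3101534) = +0.01541
|∇h| = √(0.0008889² + 0.01541²) = 0.01544
Seepage velocity v = K·i/n = 0.1 × 0.01544 / 0.38 = 0.004063 m/day = 1.484 m/yr.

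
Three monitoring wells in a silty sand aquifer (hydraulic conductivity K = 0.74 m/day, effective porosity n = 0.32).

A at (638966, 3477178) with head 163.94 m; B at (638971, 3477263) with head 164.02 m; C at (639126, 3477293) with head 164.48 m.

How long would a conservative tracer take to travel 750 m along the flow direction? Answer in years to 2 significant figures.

Differences from A: to B (Δx, Δy, Δh) = (5, 85, +0.08); to C = (160, 115, +0.54).
Determinant of the coordinate differences = 5·115 − 160·85 = -13025.
∂h/∂x = [(+0.08)·115 − (+0.54)·85] / -13025 = +0.002818
∂h/∂y = [5·(+0.54) − 160·(+0.08)] / -13025 = +0.0007754
|∇h| = √(0.002818² + 0.0007754²) = 0.002923
Seepage velocity v = K·i/n = 0.74 × 0.002923 / 0.32 = 0.006759 m/day.
t = 750 / 0.006759 = 1.11e+05 days = 304 years.

300 years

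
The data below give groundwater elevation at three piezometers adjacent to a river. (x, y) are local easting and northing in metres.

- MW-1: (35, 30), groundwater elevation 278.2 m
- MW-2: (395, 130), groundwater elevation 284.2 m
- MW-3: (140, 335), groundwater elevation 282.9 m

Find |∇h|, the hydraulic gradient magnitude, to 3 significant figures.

0.0174

Taking MW-1 as reference: MW-2−MW-1 = (360, 100, +6.0); MW-3−MW-1 = (105, 305, +4.7).
Solve a·Δx + b·Δy = Δh: det = 360·305 − 105·100 = 99300.
∂h/∂x = [(+6.0)·305 − (+4.7)·100] / 99300 = +0.01370
∂h/∂y = [360·(+4.7) − 105·(+6.0)] / 99300 = +0.01069
|∇h| = √(0.01370² + 0.01069²) = 0.01738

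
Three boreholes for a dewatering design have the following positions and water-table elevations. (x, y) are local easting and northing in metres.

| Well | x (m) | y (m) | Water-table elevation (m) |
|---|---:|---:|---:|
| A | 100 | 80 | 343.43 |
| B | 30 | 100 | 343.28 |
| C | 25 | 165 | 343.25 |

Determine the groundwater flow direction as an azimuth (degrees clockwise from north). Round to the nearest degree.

278°

Three-point gradient (reference A): Δ to B = (-70, 20, -0.15), Δ to C = (-75, 85, -0.18).
∂h/∂x = +0.002056, ∂h/∂y = -0.0003034 (det = -4450).
Flow direction (−∇h) has components (-0.002056 E, +0.0003034 N).
Azimuth = atan2(E, N) = atan2(-0.002056, +0.0003034) = 278.4° ≈ 278°.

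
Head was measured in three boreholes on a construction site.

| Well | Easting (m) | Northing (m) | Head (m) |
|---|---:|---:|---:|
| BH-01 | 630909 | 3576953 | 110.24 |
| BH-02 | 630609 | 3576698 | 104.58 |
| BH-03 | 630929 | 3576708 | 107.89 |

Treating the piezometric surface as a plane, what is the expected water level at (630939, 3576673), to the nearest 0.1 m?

107.6 m

Differences from BH-01: to BH-02 (Δx, Δy, Δh) = (-300, -255, -5.66); to BH-03 = (20, -245, -2.35).
Solve a·Δx + b·Δy = Δh: det = (-300)·(-245) − 20·(-255) = 78600.
∂h/∂x = [(-5.66)·(-245) − (-2.35)·(-255)] / 78600 = +0.01002
∂h/∂y = [(-300)·(-2.35) − 20·(-5.66)] / 78600 = +0.01041
h(630939, 3576673) = 110.24 + (+0.01002)·(30) + (+0.01041)·(-280) = 110.24 +0.301 -2.915 = 107.626 m.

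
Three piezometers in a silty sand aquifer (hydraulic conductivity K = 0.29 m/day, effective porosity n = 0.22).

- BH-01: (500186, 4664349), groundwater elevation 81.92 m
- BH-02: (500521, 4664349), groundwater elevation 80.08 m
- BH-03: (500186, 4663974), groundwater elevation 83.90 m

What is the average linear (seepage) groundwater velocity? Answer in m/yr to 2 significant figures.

3.7 m/yr

∂h/∂x = (80.08 − 81.92) / (500521 − 500186) = -0.005493
∂h/∂y = (83.90 − 81.92) / (4663974 − 4664349) = -0.005280
|∇h| = √(-0.005493² + -0.005280²) = 0.007619
Seepage velocity v = K·i/n = 0.29 × 0.007619 / 0.22 = 0.01004 m/day = 3.667 m/yr.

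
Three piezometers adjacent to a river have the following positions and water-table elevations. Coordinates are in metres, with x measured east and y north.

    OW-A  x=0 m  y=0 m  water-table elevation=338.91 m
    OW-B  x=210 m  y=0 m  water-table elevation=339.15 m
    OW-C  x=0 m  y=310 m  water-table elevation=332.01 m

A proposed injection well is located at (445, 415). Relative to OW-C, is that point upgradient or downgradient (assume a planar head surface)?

downgradient

∂h/∂x = (339.15 − 338.91) / (210 − 0) = +0.001143
∂h/∂y = (332.01 − 338.91) / (310 − 0) = -0.02226
Head at (445, 415) = 338.91 + (+0.001143)·(445) + (-0.02226)·(415) = 330.18 m.
That is lower than the 332.01 m at OW-C, so the point is downgradient.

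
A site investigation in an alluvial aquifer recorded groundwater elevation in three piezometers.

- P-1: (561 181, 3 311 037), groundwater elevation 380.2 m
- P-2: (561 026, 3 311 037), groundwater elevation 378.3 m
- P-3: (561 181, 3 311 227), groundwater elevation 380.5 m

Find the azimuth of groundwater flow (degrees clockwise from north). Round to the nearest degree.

263°

∂h/∂x = (378.3 − 380.2) / (561026 − 561181) = +0.01226
∂h/∂y = (380.5 − 380.2) / (3311227 − 3311037) = +0.001579
Flow direction (−∇h) has components (-0.01226 E, -0.001579 N).
Azimuth = atan2(E, N) = atan2(-0.01226, -0.001579) = 262.7° ≈ 263°.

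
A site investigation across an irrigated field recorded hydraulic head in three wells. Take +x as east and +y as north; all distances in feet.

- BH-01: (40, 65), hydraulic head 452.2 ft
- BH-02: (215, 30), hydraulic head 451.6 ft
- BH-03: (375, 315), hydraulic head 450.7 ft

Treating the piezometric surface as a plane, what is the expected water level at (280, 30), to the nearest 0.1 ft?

451.4 ft

With h = a·x + b·y + c and BH-01 as origin, the differences give:
  175·a + (-35)·b = -0.6
  335·a + 250·b = -1.5
Eliminate b (×250 and ×(-35), subtract): 55475·a = -202.50 → a = ∂h/∂x = -0.003650
Back-substitute: b = ∂h/∂y = -0.001109.
h(280, 30) = 452.2 + (-0.003650)·(240) + (-0.001109)·(-35) = 452.2 -0.876 +0.039 = 451.363 ft.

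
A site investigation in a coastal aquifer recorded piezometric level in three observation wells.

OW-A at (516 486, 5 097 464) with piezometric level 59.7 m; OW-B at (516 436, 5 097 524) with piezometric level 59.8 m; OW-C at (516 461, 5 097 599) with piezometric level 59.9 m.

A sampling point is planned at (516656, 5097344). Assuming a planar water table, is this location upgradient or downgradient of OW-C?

downgradient

With h = a·x + b·y + c and OW-A as origin, the differences give:
  (-50)·a + 60·b = +0.1
  (-25)·a + 135·b = +0.2
Eliminate b (×135 and ×60, subtract): -5250·a = 1.50 → a = ∂h/∂x = -0.0002857
Back-substitute: b = ∂h/∂y = +0.001429.
Head at (516656, 5097344) = 59.7 + (-0.0002857)·(170) + (+0.001429)·(-120) = 59.48 m.
That is lower than the 59.9 m at OW-C, so the point is downgradient.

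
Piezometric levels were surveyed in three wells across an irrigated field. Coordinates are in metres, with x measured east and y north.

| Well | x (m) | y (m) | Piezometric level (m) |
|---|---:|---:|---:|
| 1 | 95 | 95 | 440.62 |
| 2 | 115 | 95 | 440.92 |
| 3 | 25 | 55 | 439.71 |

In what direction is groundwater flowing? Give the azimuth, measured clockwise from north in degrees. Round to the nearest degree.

With h = a·x + b·y + c and 1 as origin, the differences give:
  20·a + 0·b = +0.30
  (-70)·a + (-40)·b = -0.91
Eliminate b (×(-40) and ×0, subtract): -800·a = -12.000 → a = ∂h/∂x = +0.01500
Back-substitute: b = ∂h/∂y = -0.003500.
Flow direction (−∇h) has components (-0.01500 E, +0.003500 N).
Azimuth = atan2(E, N) = atan2(-0.01500, +0.003500) = 283.1° ≈ 283°.

283°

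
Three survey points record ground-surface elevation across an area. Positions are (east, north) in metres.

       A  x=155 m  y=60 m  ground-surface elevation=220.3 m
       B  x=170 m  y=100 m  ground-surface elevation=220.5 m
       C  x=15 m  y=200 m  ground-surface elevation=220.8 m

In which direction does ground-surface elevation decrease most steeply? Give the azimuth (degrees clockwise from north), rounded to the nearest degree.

With z = a·x + b·y + c and A as origin, the differences give:
  15·a + 40·b = +0.2
  (-140)·a + 140·b = +0.5
Eliminate b (×140 and ×40, subtract): 7700·a = 8.00 → a = ∂z/∂x = +0.001039
Back-substitute: b = ∂z/∂y = +0.004610.
Steepest decrease is along −∇f: components (-0.001039 E, -0.004610 N).
Azimuth = atan2(-0.001039, -0.004610) = 192.7° ≈ 193°.

193°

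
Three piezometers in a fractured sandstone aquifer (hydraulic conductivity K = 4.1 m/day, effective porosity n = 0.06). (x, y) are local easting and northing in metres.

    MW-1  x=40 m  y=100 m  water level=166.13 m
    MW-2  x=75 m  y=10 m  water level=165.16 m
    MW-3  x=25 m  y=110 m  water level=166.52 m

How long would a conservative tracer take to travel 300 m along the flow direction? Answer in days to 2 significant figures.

With h = a·x + b·y + c and MW-1 as origin, the differences give:
  35·a + (-90)·b = -0.97
  (-15)·a + 10·b = +0.39
Eliminate b (×10 and ×(-90), subtract): -1000·a = 25.400 → a = ∂h/∂x = -0.02540
Back-substitute: b = ∂h/∂y = +0.0009000.
|∇h| = √(-0.02540² + 0.0009000²) = 0.02542
Seepage velocity v = K·i/n = 4.1 × 0.02542 / 0.06 = 1.737 m/day.
t = 300 / 1.737 = 172.7 days.

170 days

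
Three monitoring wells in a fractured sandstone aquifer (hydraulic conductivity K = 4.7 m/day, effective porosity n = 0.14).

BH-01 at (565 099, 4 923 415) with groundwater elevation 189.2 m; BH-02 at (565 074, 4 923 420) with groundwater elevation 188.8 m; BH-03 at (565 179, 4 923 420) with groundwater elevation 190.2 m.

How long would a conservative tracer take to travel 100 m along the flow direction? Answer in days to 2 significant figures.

Taking BH-01 as reference: BH-02−BH-01 = (-25, 5, -0.4); BH-03−BH-01 = (80, 5, +1.0).
Solve a·Δx + b·Δy = Δh: det = (-25)·5 − 80·5 = -525.
∂h/∂x = [(-0.4)·5 − (+1.0)·5] / -525 = +0.01333
∂h/∂y = [(-25)·(+1.0) − 80·(-0.4)] / -525 = -0.01333
|∇h| = √(0.01333² + -0.01333²) = 0.01885
Seepage velocity v = K·i/n = 4.7 × 0.01885 / 0.14 = 0.6328 m/day.
t = 100 / 0.6328 = 158 days.

160 days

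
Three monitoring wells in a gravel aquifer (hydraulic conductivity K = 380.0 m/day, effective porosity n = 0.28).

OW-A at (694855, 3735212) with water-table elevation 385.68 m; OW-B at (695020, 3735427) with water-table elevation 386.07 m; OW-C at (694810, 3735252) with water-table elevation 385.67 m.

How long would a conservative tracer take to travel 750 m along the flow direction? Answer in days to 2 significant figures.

Three-point gradient (reference OW-A): Δ to OW-B = (165, 215, +0.39), Δ to OW-C = (-45, 40, -0.01).
∂h/∂x = +0.001091, ∂h/∂y = +0.0009770 (det = 16275).
|∇h| = √(0.001091² + 0.0009770²) = 0.001465
Seepage velocity v = K·i/n = 380.0 × 0.001465 / 0.28 = 1.988 m/day.
t = 750 / 1.988 = 377.3 days.

380 days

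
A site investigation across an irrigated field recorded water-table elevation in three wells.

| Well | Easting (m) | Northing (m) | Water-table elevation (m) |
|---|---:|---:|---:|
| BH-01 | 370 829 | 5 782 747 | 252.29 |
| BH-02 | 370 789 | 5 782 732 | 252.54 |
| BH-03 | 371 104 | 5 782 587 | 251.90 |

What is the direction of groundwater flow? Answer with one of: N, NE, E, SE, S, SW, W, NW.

NE

With h = a·x + b·y + c and BH-01 as origin, the differences give:
  (-40)·a + (-15)·b = +0.25
  275·a + (-160)·b = -0.39
Eliminate b (×(-160) and ×(-15), subtract): 10525·a = -45.850 → a = ∂h/∂x = -0.004356
Back-substitute: b = ∂h/∂y = -0.005050.
Flow = −∇h = (+0.004356 east, +0.005050 north), which points northeast.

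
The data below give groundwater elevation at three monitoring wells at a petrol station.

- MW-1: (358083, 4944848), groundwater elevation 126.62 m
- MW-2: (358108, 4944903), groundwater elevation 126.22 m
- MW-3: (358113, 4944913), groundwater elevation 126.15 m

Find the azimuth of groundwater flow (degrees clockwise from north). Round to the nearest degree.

Taking MW-1 as reference: MW-2−MW-1 = (25, 55, -0.40); MW-3−MW-1 = (30, 65, -0.47).
Determinant of the coordinate differences = 25·65 − 30·55 = -25.
∂h/∂x = [(-0.40)·65 − (-0.47)·55] / -25 = +0.006000
∂h/∂y = [25·(-0.47) − 30·(-0.40)] / -25 = -0.01000
Flow direction (−∇h) has components (-0.006000 E, +0.01000 N).
Azimuth = atan2(E, N) = atan2(-0.006000, +0.01000) = 329.0° ≈ 329°.

329°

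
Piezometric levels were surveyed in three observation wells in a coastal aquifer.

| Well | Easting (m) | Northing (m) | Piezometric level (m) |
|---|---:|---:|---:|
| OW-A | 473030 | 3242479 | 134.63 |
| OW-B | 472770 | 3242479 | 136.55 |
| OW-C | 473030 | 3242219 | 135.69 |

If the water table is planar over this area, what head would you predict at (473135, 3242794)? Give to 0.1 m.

∂h/∂x = (136.55 − 134.63) / (472770 − 473030) = -0.007385
∂h/∂y = (135.69 − 134.63) / (3242219 − 3242479) = -0.004077
h(473135, 3242794) = 134.63 + (-0.007385)·(105) + (-0.004077)·(315) = 134.63 -0.775 -1.284 = 132.570 m.

132.6 m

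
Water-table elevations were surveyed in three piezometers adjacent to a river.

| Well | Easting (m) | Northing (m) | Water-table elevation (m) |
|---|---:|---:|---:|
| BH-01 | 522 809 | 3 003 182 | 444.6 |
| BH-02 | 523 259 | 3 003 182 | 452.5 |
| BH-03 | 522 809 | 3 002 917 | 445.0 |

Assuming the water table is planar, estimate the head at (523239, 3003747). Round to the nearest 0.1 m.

∂h/∂x = (452.5 − 444.6) / (523259 − 522809) = +0.01756
∂h/∂y = (445.0 − 444.6) / (3002917 − 3003182) = -0.001509
h(523239, 3003747) = 444.6 + (+0.01756)·(430) + (-0.001509)·(565) = 444.6 +7.549 -0.853 = 451.296 m.

451.3 m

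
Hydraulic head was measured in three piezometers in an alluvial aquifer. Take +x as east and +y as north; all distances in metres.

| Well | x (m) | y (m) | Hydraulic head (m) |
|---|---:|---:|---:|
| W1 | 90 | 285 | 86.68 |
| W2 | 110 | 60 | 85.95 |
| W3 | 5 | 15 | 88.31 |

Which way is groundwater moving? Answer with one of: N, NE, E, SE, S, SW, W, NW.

Three-point gradient (reference W1): Δ to W2 = (20, -225, -0.73), Δ to W3 = (-85, -270, +1.63).
∂h/∂x = -0.02299, ∂h/∂y = +0.001201 (det = -24525).
Flow = −∇h = (+0.02299 east, -0.001201 north), which points east.

E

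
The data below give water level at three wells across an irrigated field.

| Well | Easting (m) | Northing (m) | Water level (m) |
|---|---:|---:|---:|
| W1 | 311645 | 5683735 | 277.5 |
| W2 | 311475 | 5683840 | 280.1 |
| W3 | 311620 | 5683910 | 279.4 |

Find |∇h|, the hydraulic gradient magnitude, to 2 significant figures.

0.013

Taking W1 as reference: W2−W1 = (-170, 105, +2.6); W3−W1 = (-25, 175, +1.9).
Solve a·Δx + b·Δy = Δh: det = (-170)·175 − (-25)·105 = -27125.
∂h/∂x = [(+2.6)·175 − (+1.9)·105] / -27125 = -0.009419
∂h/∂y = [(-170)·(+1.9) − (-25)·(+2.6)] / -27125 = +0.009512
|∇h| = √(-0.009419² + 0.009512²) = 0.01339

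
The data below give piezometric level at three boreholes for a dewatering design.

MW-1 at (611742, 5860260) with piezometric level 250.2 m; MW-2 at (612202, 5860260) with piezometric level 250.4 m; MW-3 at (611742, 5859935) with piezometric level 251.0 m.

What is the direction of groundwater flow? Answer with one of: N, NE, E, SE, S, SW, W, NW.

∂h/∂x = (250.4 − 250.2) / (612202 − 611742) = +0.0004348
∂h/∂y = (251.0 − 250.2) / (5859935 − 5860260) = -0.002462
Flow = −∇h = (-0.0004348 east, +0.002462 north), which points north.

N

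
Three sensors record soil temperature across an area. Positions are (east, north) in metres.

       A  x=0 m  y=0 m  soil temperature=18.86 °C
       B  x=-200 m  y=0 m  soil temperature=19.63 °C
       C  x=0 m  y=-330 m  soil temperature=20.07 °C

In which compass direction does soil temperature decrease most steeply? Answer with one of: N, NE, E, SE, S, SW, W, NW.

∂T/∂x = (19.63 − 18.86) / (-200 − 0) = -0.003850
∂T/∂y = (20.07 − 18.86) / (-330 − 0) = -0.003667
Steepest decrease is along −∇f = (+0.003850 E, +0.003667 N) → northeast.

NE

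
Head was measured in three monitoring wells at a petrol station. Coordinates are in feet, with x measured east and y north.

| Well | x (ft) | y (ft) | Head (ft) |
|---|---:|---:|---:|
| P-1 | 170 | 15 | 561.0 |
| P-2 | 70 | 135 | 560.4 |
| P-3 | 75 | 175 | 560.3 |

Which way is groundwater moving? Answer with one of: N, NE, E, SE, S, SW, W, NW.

NW

Taking P-1 as reference: P-2−P-1 = (-100, 120, -0.6); P-3−P-1 = (-95, 160, -0.7).
Solve a·Δx + b·Δy = Δh: det = (-100)·160 − (-95)·120 = -4600.
∂h/∂x = [(-0.6)·160 − (-0.7)·120] / -4600 = +0.002609
∂h/∂y = [(-100)·(-0.7) − (-95)·(-0.6)] / -4600 = -0.002826
Flow = −∇h = (-0.002609 east, +0.002826 north), which points northwest.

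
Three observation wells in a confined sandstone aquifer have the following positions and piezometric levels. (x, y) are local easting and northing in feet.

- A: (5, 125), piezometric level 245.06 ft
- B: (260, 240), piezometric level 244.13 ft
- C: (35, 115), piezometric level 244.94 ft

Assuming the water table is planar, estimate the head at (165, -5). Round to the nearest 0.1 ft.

Three-point gradient (reference A): Δ to B = (255, 115, -0.93), Δ to C = (30, -10, -0.12).
∂h/∂x = -0.003850, ∂h/∂y = +0.0004500 (det = -6000).
h(165, -5) = 245.06 + (-0.003850)·(160) + (+0.0004500)·(-130) = 245.06 -0.616 -0.059 = 244.385 ft.

244.4 ft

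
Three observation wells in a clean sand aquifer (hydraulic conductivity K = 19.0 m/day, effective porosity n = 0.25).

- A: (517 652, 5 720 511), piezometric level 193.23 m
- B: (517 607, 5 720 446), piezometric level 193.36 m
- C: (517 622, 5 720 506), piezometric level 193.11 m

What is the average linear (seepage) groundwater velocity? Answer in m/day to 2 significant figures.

0.55 m/day

Differences from A: to B (Δx, Δy, Δh) = (-45, -65, +0.13); to C = (-30, -5, -0.12).
Determinant of the coordinate differences = (-45)·(-5) − (-30)·(-65) = -1725.
∂h/∂x = [(+0.13)·(-5) − (-0.12)·(-65)] / -1725 = +0.004899
∂h/∂y = [(-45)·(-0.12) − (-30)·(+0.13)] / -1725 = -0.005391
|∇h| = √(0.004899² + -0.005391²) = 0.007284
Seepage velocity v = K·i/n = 19.0 × 0.007284 / 0.25 = 0.5536 m/day.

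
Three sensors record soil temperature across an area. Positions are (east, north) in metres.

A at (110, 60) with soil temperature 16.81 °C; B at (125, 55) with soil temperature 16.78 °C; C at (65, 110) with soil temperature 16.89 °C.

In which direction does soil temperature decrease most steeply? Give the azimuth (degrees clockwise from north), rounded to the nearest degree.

082°

With T = a·x + b·y + c and A as origin, the differences give:
  15·a + (-5)·b = -0.03
  (-45)·a + 50·b = +0.08
Eliminate b (×50 and ×(-5), subtract): 525·a = -1.100 → a = ∂T/∂x = -0.002095
Back-substitute: b = ∂T/∂y = -0.0002857.
Steepest decrease is along −∇f: components (+0.002095 E, +0.0002857 N).
Azimuth = atan2(+0.002095, +0.0002857) = 82.2° ≈ 082°.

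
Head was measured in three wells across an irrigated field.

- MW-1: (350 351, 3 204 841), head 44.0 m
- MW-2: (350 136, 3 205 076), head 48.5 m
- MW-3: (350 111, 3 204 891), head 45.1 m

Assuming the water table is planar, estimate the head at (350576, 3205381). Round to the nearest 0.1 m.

53.8 m

Differences from MW-1: to MW-2 (Δx, Δy, Δh) = (-215, 235, +4.5); to MW-3 = (-240, 50, +1.1).
Determinant of the coordinate differences = (-215)·50 − (-240)·235 = 45650.
∂h/∂x = [(+4.5)·50 − (+1.1)·235] / 45650 = -0.0007338
∂h/∂y = [(-215)·(+1.1) − (-240)·(+4.5)] / 45650 = +0.01848
h(350576, 3205381) = 44.0 + (-0.0007338)·(225) + (+0.01848)·(540) = 44.0 -0.165 +9.978 = 53.813 m.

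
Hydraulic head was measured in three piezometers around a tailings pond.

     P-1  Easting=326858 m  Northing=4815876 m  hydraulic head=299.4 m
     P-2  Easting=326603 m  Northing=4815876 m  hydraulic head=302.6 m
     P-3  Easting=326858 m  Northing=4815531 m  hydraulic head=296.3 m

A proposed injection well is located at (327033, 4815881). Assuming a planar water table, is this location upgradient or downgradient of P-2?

∂h/∂x = (302.6 − 299.4) / (326603 − 326858) = -0.01255
∂h/∂y = (296.3 − 299.4) / (4815531 − 4815876) = +0.008986
Head at (327033, 4815881) = 299.4 + (-0.01255)·(175) + (+0.008986)·(5) = 297.25 m.
That is lower than the 302.6 m at P-2, so the point is downgradient.

downgradient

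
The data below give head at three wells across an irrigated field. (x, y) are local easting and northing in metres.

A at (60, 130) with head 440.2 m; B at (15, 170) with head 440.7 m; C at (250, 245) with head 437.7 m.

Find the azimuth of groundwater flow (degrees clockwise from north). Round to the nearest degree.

084°

Taking A as reference: B−A = (-45, 40, +0.5); C−A = (190, 115, -2.5).
Solve a·Δx + b·Δy = Δh: det = (-45)·115 − 190·40 = -12775.
∂h/∂x = [(+0.5)·115 − (-2.5)·40] / -12775 = -0.01233
∂h/∂y = [(-45)·(-2.5) − 190·(+0.5)] / -12775 = -0.001370
Flow direction (−∇h) has components (+0.01233 E, +0.001370 N).
Azimuth = atan2(E, N) = atan2(+0.01233, +0.001370) = 83.7° ≈ 084°.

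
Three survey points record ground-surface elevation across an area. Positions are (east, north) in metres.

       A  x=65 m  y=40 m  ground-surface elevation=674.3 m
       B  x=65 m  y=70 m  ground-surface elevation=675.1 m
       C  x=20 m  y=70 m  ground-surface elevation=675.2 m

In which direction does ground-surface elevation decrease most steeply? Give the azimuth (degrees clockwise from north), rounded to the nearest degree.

Taking A as reference: B−A = (0, 30, +0.8); C−A = (-45, 30, +0.9).
Determinant of the coordinate differences = 0·30 − (-45)·30 = 1350.
∂z/∂x = [(+0.8)·30 − (+0.9)·30] / 1350 = -0.002222
∂z/∂y = [0·(+0.9) − (-45)·(+0.8)] / 1350 = +0.02667
Steepest decrease is along −∇f: components (+0.002222 E, -0.02667 N).
Azimuth = atan2(+0.002222, -0.02667) = 175.2° ≈ 175°.

175°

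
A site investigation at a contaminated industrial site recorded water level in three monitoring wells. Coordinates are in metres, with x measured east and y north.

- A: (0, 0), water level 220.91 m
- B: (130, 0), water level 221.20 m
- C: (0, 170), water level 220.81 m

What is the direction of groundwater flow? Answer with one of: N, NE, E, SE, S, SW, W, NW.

∂h/∂x = (221.20 − 220.91) / (130 − 0) = +0.002231
∂h/∂y = (220.81 − 220.91) / (170 − 0) = -0.0005882
Flow = −∇h = (-0.002231 east, +0.0005882 north), which points west.

W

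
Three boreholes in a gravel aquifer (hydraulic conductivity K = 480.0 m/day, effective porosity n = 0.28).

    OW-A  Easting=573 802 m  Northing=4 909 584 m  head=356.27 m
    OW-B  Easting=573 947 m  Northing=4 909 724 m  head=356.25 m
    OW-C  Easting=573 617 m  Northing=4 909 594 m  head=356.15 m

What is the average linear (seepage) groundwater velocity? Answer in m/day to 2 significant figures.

1.7 m/day

With h = a·x + b·y + c and OW-A as origin, the differences give:
  145·a + 140·b = -0.02
  (-185)·a + 10·b = -0.12
Eliminate b (×10 and ×140, subtract): 27350·a = 16.600 → a = ∂h/∂x = +0.0006069
Back-substitute: b = ∂h/∂y = -0.0007715.
|∇h| = √(0.0006069² + -0.0007715²) = 0.0009816
Seepage velocity v = K·i/n = 480.0 × 0.0009816 / 0.28 = 1.683 m/day.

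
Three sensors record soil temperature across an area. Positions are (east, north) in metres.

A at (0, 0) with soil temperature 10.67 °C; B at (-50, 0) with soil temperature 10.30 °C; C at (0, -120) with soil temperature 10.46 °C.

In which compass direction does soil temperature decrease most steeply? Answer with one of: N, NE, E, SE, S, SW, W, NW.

∂T/∂x = (10.30 − 10.67) / (-50 − 0) = +0.007400
∂T/∂y = (10.46 − 10.67) / (-120 − 0) = +0.001750
Steepest decrease is along −∇f = (-0.007400 E, -0.001750 N) → west.

W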